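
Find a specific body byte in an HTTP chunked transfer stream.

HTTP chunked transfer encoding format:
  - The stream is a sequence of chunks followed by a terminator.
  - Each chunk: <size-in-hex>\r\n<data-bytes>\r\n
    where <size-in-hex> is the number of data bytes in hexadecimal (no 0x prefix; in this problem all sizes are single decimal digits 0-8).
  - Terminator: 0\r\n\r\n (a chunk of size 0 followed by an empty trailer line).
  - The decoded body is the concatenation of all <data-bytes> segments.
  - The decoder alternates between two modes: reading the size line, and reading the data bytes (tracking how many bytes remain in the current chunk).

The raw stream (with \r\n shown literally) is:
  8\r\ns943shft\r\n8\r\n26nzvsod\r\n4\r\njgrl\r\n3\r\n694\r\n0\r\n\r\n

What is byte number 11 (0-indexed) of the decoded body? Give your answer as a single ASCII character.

Answer: z

Derivation:
Chunk 1: stream[0..1]='8' size=0x8=8, data at stream[3..11]='s943shft' -> body[0..8], body so far='s943shft'
Chunk 2: stream[13..14]='8' size=0x8=8, data at stream[16..24]='26nzvsod' -> body[8..16], body so far='s943shft26nzvsod'
Chunk 3: stream[26..27]='4' size=0x4=4, data at stream[29..33]='jgrl' -> body[16..20], body so far='s943shft26nzvsodjgrl'
Chunk 4: stream[35..36]='3' size=0x3=3, data at stream[38..41]='694' -> body[20..23], body so far='s943shft26nzvsodjgrl694'
Chunk 5: stream[43..44]='0' size=0 (terminator). Final body='s943shft26nzvsodjgrl694' (23 bytes)
Body byte 11 = 'z'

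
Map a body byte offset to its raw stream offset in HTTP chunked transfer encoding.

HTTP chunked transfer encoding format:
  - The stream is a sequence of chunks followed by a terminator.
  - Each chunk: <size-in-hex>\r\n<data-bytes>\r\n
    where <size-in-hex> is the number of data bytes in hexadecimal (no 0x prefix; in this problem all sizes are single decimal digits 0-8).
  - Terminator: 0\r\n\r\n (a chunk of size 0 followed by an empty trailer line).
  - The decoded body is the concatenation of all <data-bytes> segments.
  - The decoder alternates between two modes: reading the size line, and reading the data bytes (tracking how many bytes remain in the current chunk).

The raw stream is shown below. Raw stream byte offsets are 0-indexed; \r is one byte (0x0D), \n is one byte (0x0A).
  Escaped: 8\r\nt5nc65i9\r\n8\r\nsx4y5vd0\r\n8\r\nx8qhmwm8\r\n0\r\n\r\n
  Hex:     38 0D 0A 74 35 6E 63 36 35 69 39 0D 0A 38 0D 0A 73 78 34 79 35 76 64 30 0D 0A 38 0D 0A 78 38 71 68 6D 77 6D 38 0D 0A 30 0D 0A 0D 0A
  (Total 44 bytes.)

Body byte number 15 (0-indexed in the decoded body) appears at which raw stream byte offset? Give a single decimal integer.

Answer: 23

Derivation:
Chunk 1: stream[0..1]='8' size=0x8=8, data at stream[3..11]='t5nc65i9' -> body[0..8], body so far='t5nc65i9'
Chunk 2: stream[13..14]='8' size=0x8=8, data at stream[16..24]='sx4y5vd0' -> body[8..16], body so far='t5nc65i9sx4y5vd0'
Chunk 3: stream[26..27]='8' size=0x8=8, data at stream[29..37]='x8qhmwm8' -> body[16..24], body so far='t5nc65i9sx4y5vd0x8qhmwm8'
Chunk 4: stream[39..40]='0' size=0 (terminator). Final body='t5nc65i9sx4y5vd0x8qhmwm8' (24 bytes)
Body byte 15 at stream offset 23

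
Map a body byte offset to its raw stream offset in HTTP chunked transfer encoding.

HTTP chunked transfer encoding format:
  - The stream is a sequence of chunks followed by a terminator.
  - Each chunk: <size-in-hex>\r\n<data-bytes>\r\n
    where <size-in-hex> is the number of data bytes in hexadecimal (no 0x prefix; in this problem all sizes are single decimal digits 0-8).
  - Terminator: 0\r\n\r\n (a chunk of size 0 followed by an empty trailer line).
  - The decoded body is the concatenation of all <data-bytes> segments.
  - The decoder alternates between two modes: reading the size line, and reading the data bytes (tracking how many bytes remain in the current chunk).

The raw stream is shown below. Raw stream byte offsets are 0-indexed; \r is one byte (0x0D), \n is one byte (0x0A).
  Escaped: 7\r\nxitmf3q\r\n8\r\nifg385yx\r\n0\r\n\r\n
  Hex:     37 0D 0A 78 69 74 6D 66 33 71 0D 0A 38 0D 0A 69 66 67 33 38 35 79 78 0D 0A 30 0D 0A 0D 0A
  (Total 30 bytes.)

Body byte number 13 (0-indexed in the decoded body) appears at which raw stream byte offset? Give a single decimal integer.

Chunk 1: stream[0..1]='7' size=0x7=7, data at stream[3..10]='xitmf3q' -> body[0..7], body so far='xitmf3q'
Chunk 2: stream[12..13]='8' size=0x8=8, data at stream[15..23]='ifg385yx' -> body[7..15], body so far='xitmf3qifg385yx'
Chunk 3: stream[25..26]='0' size=0 (terminator). Final body='xitmf3qifg385yx' (15 bytes)
Body byte 13 at stream offset 21

Answer: 21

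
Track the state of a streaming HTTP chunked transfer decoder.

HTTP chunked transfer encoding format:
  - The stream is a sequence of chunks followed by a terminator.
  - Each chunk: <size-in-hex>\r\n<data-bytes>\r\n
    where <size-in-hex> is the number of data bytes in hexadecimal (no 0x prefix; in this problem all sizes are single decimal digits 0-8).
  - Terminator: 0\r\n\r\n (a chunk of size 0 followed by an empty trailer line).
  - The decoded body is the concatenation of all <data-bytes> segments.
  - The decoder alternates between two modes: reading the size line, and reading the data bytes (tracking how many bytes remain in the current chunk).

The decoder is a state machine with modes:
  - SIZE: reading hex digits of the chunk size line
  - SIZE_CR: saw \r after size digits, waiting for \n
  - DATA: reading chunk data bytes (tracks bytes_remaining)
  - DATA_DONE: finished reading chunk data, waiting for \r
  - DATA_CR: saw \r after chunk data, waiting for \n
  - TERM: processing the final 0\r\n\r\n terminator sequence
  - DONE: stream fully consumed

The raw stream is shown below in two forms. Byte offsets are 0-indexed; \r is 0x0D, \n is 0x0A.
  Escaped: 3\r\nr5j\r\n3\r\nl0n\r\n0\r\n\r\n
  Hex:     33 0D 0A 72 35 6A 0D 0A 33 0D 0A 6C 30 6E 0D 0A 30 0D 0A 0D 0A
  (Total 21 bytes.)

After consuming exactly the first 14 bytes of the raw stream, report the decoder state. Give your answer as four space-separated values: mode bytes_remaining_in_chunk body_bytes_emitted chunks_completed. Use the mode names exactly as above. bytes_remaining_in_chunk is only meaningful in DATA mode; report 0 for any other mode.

Answer: DATA_DONE 0 6 1

Derivation:
Byte 0 = '3': mode=SIZE remaining=0 emitted=0 chunks_done=0
Byte 1 = 0x0D: mode=SIZE_CR remaining=0 emitted=0 chunks_done=0
Byte 2 = 0x0A: mode=DATA remaining=3 emitted=0 chunks_done=0
Byte 3 = 'r': mode=DATA remaining=2 emitted=1 chunks_done=0
Byte 4 = '5': mode=DATA remaining=1 emitted=2 chunks_done=0
Byte 5 = 'j': mode=DATA_DONE remaining=0 emitted=3 chunks_done=0
Byte 6 = 0x0D: mode=DATA_CR remaining=0 emitted=3 chunks_done=0
Byte 7 = 0x0A: mode=SIZE remaining=0 emitted=3 chunks_done=1
Byte 8 = '3': mode=SIZE remaining=0 emitted=3 chunks_done=1
Byte 9 = 0x0D: mode=SIZE_CR remaining=0 emitted=3 chunks_done=1
Byte 10 = 0x0A: mode=DATA remaining=3 emitted=3 chunks_done=1
Byte 11 = 'l': mode=DATA remaining=2 emitted=4 chunks_done=1
Byte 12 = '0': mode=DATA remaining=1 emitted=5 chunks_done=1
Byte 13 = 'n': mode=DATA_DONE remaining=0 emitted=6 chunks_done=1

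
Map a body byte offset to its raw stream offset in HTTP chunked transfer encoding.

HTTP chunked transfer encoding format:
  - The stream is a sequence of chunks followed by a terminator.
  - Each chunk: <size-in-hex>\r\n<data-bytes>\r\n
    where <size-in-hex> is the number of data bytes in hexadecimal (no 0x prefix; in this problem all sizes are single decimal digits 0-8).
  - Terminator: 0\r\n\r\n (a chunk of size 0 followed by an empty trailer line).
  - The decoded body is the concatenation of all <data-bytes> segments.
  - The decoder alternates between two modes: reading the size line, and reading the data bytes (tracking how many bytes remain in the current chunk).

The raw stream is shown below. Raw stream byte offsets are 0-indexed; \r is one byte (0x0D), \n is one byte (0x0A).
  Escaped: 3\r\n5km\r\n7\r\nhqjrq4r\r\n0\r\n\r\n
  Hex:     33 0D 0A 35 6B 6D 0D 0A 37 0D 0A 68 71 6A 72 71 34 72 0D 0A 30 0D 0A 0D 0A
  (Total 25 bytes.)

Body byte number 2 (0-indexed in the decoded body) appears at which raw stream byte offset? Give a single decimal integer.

Chunk 1: stream[0..1]='3' size=0x3=3, data at stream[3..6]='5km' -> body[0..3], body so far='5km'
Chunk 2: stream[8..9]='7' size=0x7=7, data at stream[11..18]='hqjrq4r' -> body[3..10], body so far='5kmhqjrq4r'
Chunk 3: stream[20..21]='0' size=0 (terminator). Final body='5kmhqjrq4r' (10 bytes)
Body byte 2 at stream offset 5

Answer: 5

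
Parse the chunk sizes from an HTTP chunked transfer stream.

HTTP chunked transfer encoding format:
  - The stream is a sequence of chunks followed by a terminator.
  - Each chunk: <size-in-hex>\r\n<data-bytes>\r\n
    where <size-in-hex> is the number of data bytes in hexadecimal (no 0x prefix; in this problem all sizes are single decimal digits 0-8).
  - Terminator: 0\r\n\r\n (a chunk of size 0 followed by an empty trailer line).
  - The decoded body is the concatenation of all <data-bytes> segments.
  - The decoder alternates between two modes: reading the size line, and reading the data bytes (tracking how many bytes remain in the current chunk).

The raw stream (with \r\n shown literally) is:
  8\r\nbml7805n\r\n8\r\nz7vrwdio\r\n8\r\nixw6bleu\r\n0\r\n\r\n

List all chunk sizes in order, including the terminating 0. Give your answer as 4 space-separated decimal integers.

Chunk 1: stream[0..1]='8' size=0x8=8, data at stream[3..11]='bml7805n' -> body[0..8], body so far='bml7805n'
Chunk 2: stream[13..14]='8' size=0x8=8, data at stream[16..24]='z7vrwdio' -> body[8..16], body so far='bml7805nz7vrwdio'
Chunk 3: stream[26..27]='8' size=0x8=8, data at stream[29..37]='ixw6bleu' -> body[16..24], body so far='bml7805nz7vrwdioixw6bleu'
Chunk 4: stream[39..40]='0' size=0 (terminator). Final body='bml7805nz7vrwdioixw6bleu' (24 bytes)

Answer: 8 8 8 0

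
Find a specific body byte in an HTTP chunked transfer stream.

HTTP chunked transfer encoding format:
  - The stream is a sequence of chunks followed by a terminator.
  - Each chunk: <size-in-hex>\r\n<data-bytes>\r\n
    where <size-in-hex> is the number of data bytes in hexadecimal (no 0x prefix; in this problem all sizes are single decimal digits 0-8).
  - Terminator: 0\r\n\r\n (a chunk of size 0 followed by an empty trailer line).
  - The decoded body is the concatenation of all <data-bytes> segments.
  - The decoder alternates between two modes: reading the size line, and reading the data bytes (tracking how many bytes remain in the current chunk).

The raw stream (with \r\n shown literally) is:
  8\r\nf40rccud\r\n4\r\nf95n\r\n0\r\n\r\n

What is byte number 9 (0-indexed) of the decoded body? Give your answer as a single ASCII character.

Answer: 9

Derivation:
Chunk 1: stream[0..1]='8' size=0x8=8, data at stream[3..11]='f40rccud' -> body[0..8], body so far='f40rccud'
Chunk 2: stream[13..14]='4' size=0x4=4, data at stream[16..20]='f95n' -> body[8..12], body so far='f40rccudf95n'
Chunk 3: stream[22..23]='0' size=0 (terminator). Final body='f40rccudf95n' (12 bytes)
Body byte 9 = '9'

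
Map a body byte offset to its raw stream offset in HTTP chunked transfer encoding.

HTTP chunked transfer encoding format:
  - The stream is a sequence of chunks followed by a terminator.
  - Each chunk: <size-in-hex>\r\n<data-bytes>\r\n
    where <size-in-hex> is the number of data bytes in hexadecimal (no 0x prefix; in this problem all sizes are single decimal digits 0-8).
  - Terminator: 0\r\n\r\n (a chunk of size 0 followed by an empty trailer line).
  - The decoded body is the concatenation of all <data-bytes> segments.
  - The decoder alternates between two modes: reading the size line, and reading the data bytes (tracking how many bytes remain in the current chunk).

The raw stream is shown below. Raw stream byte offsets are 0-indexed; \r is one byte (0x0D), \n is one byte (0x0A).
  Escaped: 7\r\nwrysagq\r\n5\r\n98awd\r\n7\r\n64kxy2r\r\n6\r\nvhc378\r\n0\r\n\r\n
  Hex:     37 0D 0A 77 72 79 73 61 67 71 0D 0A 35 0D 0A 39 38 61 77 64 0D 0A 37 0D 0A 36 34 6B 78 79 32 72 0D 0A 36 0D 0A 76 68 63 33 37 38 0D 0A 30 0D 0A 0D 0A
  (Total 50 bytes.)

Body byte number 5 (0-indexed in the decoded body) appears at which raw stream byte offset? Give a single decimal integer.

Chunk 1: stream[0..1]='7' size=0x7=7, data at stream[3..10]='wrysagq' -> body[0..7], body so far='wrysagq'
Chunk 2: stream[12..13]='5' size=0x5=5, data at stream[15..20]='98awd' -> body[7..12], body so far='wrysagq98awd'
Chunk 3: stream[22..23]='7' size=0x7=7, data at stream[25..32]='64kxy2r' -> body[12..19], body so far='wrysagq98awd64kxy2r'
Chunk 4: stream[34..35]='6' size=0x6=6, data at stream[37..43]='vhc378' -> body[19..25], body so far='wrysagq98awd64kxy2rvhc378'
Chunk 5: stream[45..46]='0' size=0 (terminator). Final body='wrysagq98awd64kxy2rvhc378' (25 bytes)
Body byte 5 at stream offset 8

Answer: 8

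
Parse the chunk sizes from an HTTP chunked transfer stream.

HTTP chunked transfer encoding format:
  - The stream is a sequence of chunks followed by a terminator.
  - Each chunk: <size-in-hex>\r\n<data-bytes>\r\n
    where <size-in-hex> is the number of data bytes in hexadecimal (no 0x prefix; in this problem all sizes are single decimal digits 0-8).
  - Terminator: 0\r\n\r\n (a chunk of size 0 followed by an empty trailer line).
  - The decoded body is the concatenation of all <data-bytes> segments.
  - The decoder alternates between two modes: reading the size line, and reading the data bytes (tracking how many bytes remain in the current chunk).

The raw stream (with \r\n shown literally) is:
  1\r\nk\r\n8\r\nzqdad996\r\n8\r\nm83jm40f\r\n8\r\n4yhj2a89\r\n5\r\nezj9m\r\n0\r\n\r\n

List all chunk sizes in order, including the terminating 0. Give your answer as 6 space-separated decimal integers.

Chunk 1: stream[0..1]='1' size=0x1=1, data at stream[3..4]='k' -> body[0..1], body so far='k'
Chunk 2: stream[6..7]='8' size=0x8=8, data at stream[9..17]='zqdad996' -> body[1..9], body so far='kzqdad996'
Chunk 3: stream[19..20]='8' size=0x8=8, data at stream[22..30]='m83jm40f' -> body[9..17], body so far='kzqdad996m83jm40f'
Chunk 4: stream[32..33]='8' size=0x8=8, data at stream[35..43]='4yhj2a89' -> body[17..25], body so far='kzqdad996m83jm40f4yhj2a89'
Chunk 5: stream[45..46]='5' size=0x5=5, data at stream[48..53]='ezj9m' -> body[25..30], body so far='kzqdad996m83jm40f4yhj2a89ezj9m'
Chunk 6: stream[55..56]='0' size=0 (terminator). Final body='kzqdad996m83jm40f4yhj2a89ezj9m' (30 bytes)

Answer: 1 8 8 8 5 0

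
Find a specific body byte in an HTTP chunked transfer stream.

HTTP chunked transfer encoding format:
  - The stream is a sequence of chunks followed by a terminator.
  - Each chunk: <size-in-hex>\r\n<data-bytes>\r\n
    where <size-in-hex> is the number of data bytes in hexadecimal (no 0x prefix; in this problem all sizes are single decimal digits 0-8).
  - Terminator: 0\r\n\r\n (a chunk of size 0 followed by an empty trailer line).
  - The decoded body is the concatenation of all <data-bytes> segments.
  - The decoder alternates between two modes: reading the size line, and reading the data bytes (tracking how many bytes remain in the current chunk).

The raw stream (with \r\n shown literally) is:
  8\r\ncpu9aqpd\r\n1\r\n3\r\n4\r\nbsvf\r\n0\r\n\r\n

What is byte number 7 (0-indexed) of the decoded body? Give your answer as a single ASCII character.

Answer: d

Derivation:
Chunk 1: stream[0..1]='8' size=0x8=8, data at stream[3..11]='cpu9aqpd' -> body[0..8], body so far='cpu9aqpd'
Chunk 2: stream[13..14]='1' size=0x1=1, data at stream[16..17]='3' -> body[8..9], body so far='cpu9aqpd3'
Chunk 3: stream[19..20]='4' size=0x4=4, data at stream[22..26]='bsvf' -> body[9..13], body so far='cpu9aqpd3bsvf'
Chunk 4: stream[28..29]='0' size=0 (terminator). Final body='cpu9aqpd3bsvf' (13 bytes)
Body byte 7 = 'd'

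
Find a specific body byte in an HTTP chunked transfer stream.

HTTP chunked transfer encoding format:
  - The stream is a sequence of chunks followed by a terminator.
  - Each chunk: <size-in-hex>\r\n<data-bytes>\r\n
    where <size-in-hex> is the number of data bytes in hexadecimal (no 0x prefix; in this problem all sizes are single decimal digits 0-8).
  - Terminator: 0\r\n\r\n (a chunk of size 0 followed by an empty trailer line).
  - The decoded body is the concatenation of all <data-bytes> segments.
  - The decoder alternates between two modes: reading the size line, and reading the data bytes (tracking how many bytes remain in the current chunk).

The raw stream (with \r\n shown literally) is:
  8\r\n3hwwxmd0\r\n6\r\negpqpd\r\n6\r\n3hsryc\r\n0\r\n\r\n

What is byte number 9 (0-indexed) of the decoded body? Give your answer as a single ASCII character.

Chunk 1: stream[0..1]='8' size=0x8=8, data at stream[3..11]='3hwwxmd0' -> body[0..8], body so far='3hwwxmd0'
Chunk 2: stream[13..14]='6' size=0x6=6, data at stream[16..22]='egpqpd' -> body[8..14], body so far='3hwwxmd0egpqpd'
Chunk 3: stream[24..25]='6' size=0x6=6, data at stream[27..33]='3hsryc' -> body[14..20], body so far='3hwwxmd0egpqpd3hsryc'
Chunk 4: stream[35..36]='0' size=0 (terminator). Final body='3hwwxmd0egpqpd3hsryc' (20 bytes)
Body byte 9 = 'g'

Answer: g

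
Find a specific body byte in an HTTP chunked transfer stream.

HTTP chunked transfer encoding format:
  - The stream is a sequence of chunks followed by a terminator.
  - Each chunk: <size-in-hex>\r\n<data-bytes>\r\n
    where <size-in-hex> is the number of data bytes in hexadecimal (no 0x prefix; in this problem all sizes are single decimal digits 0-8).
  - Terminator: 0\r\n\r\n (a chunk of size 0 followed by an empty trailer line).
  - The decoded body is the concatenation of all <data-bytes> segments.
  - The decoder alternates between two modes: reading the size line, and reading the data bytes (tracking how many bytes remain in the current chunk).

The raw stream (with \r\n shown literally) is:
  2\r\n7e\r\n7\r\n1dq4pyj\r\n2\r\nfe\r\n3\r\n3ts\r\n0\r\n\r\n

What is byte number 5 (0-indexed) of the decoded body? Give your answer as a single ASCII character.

Chunk 1: stream[0..1]='2' size=0x2=2, data at stream[3..5]='7e' -> body[0..2], body so far='7e'
Chunk 2: stream[7..8]='7' size=0x7=7, data at stream[10..17]='1dq4pyj' -> body[2..9], body so far='7e1dq4pyj'
Chunk 3: stream[19..20]='2' size=0x2=2, data at stream[22..24]='fe' -> body[9..11], body so far='7e1dq4pyjfe'
Chunk 4: stream[26..27]='3' size=0x3=3, data at stream[29..32]='3ts' -> body[11..14], body so far='7e1dq4pyjfe3ts'
Chunk 5: stream[34..35]='0' size=0 (terminator). Final body='7e1dq4pyjfe3ts' (14 bytes)
Body byte 5 = '4'

Answer: 4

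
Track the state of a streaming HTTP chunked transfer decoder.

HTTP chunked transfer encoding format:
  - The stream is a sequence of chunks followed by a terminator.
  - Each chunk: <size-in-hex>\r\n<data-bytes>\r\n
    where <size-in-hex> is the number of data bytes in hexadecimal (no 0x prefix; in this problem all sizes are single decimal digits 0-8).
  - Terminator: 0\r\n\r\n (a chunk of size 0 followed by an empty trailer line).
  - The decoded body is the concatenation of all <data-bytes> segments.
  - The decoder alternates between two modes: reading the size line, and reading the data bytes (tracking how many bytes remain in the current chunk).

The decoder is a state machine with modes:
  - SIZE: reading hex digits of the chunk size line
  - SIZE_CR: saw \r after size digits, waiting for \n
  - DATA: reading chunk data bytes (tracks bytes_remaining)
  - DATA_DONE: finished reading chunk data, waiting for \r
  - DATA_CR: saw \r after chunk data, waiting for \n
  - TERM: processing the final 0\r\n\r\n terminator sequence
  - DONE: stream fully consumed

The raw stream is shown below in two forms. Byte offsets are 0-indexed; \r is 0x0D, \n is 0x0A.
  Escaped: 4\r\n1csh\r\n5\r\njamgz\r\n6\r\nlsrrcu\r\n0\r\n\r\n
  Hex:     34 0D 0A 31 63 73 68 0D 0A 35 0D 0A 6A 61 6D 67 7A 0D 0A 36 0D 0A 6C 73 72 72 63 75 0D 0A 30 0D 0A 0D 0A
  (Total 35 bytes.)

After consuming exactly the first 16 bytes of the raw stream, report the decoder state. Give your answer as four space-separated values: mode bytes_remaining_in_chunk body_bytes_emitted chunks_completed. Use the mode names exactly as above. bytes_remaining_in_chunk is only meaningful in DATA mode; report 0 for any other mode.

Byte 0 = '4': mode=SIZE remaining=0 emitted=0 chunks_done=0
Byte 1 = 0x0D: mode=SIZE_CR remaining=0 emitted=0 chunks_done=0
Byte 2 = 0x0A: mode=DATA remaining=4 emitted=0 chunks_done=0
Byte 3 = '1': mode=DATA remaining=3 emitted=1 chunks_done=0
Byte 4 = 'c': mode=DATA remaining=2 emitted=2 chunks_done=0
Byte 5 = 's': mode=DATA remaining=1 emitted=3 chunks_done=0
Byte 6 = 'h': mode=DATA_DONE remaining=0 emitted=4 chunks_done=0
Byte 7 = 0x0D: mode=DATA_CR remaining=0 emitted=4 chunks_done=0
Byte 8 = 0x0A: mode=SIZE remaining=0 emitted=4 chunks_done=1
Byte 9 = '5': mode=SIZE remaining=0 emitted=4 chunks_done=1
Byte 10 = 0x0D: mode=SIZE_CR remaining=0 emitted=4 chunks_done=1
Byte 11 = 0x0A: mode=DATA remaining=5 emitted=4 chunks_done=1
Byte 12 = 'j': mode=DATA remaining=4 emitted=5 chunks_done=1
Byte 13 = 'a': mode=DATA remaining=3 emitted=6 chunks_done=1
Byte 14 = 'm': mode=DATA remaining=2 emitted=7 chunks_done=1
Byte 15 = 'g': mode=DATA remaining=1 emitted=8 chunks_done=1

Answer: DATA 1 8 1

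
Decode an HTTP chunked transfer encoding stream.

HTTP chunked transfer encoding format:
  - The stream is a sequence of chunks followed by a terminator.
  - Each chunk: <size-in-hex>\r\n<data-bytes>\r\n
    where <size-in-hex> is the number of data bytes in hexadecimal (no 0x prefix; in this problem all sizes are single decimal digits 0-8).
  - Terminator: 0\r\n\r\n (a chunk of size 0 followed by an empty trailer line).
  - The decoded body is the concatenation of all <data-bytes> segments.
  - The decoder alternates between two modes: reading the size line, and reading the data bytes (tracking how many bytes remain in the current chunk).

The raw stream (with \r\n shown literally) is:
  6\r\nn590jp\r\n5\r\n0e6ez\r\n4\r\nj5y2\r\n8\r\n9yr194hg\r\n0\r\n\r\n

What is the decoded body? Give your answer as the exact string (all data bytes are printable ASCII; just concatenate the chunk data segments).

Answer: n590jp0e6ezj5y29yr194hg

Derivation:
Chunk 1: stream[0..1]='6' size=0x6=6, data at stream[3..9]='n590jp' -> body[0..6], body so far='n590jp'
Chunk 2: stream[11..12]='5' size=0x5=5, data at stream[14..19]='0e6ez' -> body[6..11], body so far='n590jp0e6ez'
Chunk 3: stream[21..22]='4' size=0x4=4, data at stream[24..28]='j5y2' -> body[11..15], body so far='n590jp0e6ezj5y2'
Chunk 4: stream[30..31]='8' size=0x8=8, data at stream[33..41]='9yr194hg' -> body[15..23], body so far='n590jp0e6ezj5y29yr194hg'
Chunk 5: stream[43..44]='0' size=0 (terminator). Final body='n590jp0e6ezj5y29yr194hg' (23 bytes)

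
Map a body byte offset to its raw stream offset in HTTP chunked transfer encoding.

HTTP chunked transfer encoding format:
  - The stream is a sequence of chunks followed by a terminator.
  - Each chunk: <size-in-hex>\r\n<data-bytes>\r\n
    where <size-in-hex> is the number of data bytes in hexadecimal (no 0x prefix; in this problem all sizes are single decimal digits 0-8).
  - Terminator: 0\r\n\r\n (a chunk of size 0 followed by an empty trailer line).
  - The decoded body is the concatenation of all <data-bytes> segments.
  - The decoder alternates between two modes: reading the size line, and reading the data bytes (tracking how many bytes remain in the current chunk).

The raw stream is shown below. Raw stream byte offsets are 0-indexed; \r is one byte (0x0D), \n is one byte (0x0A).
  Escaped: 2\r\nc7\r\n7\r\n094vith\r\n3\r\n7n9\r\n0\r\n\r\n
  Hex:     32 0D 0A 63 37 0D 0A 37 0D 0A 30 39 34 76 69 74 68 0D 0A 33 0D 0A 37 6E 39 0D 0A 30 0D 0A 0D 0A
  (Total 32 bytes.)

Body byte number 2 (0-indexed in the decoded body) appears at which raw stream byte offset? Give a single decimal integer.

Answer: 10

Derivation:
Chunk 1: stream[0..1]='2' size=0x2=2, data at stream[3..5]='c7' -> body[0..2], body so far='c7'
Chunk 2: stream[7..8]='7' size=0x7=7, data at stream[10..17]='094vith' -> body[2..9], body so far='c7094vith'
Chunk 3: stream[19..20]='3' size=0x3=3, data at stream[22..25]='7n9' -> body[9..12], body so far='c7094vith7n9'
Chunk 4: stream[27..28]='0' size=0 (terminator). Final body='c7094vith7n9' (12 bytes)
Body byte 2 at stream offset 10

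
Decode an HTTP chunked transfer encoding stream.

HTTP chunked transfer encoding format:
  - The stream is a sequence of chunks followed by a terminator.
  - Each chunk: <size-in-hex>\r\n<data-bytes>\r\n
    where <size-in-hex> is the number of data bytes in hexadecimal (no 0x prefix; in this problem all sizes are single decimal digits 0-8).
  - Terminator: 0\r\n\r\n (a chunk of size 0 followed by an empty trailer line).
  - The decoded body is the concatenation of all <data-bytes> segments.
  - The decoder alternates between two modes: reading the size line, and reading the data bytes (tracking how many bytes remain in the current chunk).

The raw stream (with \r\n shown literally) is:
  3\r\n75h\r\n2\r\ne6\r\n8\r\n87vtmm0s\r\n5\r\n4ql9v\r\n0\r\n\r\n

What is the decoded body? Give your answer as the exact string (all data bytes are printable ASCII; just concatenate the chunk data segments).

Chunk 1: stream[0..1]='3' size=0x3=3, data at stream[3..6]='75h' -> body[0..3], body so far='75h'
Chunk 2: stream[8..9]='2' size=0x2=2, data at stream[11..13]='e6' -> body[3..5], body so far='75he6'
Chunk 3: stream[15..16]='8' size=0x8=8, data at stream[18..26]='87vtmm0s' -> body[5..13], body so far='75he687vtmm0s'
Chunk 4: stream[28..29]='5' size=0x5=5, data at stream[31..36]='4ql9v' -> body[13..18], body so far='75he687vtmm0s4ql9v'
Chunk 5: stream[38..39]='0' size=0 (terminator). Final body='75he687vtmm0s4ql9v' (18 bytes)

Answer: 75he687vtmm0s4ql9v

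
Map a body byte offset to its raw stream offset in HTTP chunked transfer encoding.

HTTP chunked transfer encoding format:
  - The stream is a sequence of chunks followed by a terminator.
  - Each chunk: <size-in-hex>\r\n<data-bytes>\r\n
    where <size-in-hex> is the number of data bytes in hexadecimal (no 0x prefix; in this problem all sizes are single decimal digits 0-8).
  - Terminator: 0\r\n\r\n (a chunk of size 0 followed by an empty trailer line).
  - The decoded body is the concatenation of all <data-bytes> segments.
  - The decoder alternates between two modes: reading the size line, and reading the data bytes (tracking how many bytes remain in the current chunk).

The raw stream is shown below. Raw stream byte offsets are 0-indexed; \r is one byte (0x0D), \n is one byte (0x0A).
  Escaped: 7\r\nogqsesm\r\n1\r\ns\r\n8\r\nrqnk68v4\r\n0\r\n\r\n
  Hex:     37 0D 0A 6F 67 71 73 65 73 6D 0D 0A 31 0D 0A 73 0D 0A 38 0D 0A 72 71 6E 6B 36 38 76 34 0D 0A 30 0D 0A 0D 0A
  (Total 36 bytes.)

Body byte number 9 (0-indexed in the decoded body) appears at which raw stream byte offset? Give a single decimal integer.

Answer: 22

Derivation:
Chunk 1: stream[0..1]='7' size=0x7=7, data at stream[3..10]='ogqsesm' -> body[0..7], body so far='ogqsesm'
Chunk 2: stream[12..13]='1' size=0x1=1, data at stream[15..16]='s' -> body[7..8], body so far='ogqsesms'
Chunk 3: stream[18..19]='8' size=0x8=8, data at stream[21..29]='rqnk68v4' -> body[8..16], body so far='ogqsesmsrqnk68v4'
Chunk 4: stream[31..32]='0' size=0 (terminator). Final body='ogqsesmsrqnk68v4' (16 bytes)
Body byte 9 at stream offset 22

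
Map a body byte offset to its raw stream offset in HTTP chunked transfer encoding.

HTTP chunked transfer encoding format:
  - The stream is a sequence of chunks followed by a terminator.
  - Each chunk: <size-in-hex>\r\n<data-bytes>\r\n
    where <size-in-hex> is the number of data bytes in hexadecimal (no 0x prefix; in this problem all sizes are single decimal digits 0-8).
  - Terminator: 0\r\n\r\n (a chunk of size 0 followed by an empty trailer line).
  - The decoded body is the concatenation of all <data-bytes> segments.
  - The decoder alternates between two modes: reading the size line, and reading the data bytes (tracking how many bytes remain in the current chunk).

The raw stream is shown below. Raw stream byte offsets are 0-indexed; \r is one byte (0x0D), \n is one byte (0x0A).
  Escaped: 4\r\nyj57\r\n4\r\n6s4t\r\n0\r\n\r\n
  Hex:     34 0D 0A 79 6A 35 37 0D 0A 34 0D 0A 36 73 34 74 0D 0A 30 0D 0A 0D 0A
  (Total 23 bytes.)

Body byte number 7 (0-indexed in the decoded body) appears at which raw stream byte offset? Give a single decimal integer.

Answer: 15

Derivation:
Chunk 1: stream[0..1]='4' size=0x4=4, data at stream[3..7]='yj57' -> body[0..4], body so far='yj57'
Chunk 2: stream[9..10]='4' size=0x4=4, data at stream[12..16]='6s4t' -> body[4..8], body so far='yj576s4t'
Chunk 3: stream[18..19]='0' size=0 (terminator). Final body='yj576s4t' (8 bytes)
Body byte 7 at stream offset 15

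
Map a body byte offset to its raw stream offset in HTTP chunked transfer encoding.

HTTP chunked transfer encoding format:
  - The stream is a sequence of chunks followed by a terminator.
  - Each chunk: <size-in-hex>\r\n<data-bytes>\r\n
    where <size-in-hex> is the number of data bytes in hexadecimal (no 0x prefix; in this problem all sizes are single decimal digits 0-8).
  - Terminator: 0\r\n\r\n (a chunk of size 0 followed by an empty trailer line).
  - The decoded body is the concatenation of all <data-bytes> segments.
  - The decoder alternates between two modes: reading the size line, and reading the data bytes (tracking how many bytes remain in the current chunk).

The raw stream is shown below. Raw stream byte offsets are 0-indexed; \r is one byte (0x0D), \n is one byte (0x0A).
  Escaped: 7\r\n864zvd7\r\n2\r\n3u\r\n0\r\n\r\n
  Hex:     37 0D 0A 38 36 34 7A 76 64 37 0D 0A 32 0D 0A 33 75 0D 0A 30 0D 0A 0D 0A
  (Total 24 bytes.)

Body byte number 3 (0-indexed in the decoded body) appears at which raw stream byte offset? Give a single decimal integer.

Chunk 1: stream[0..1]='7' size=0x7=7, data at stream[3..10]='864zvd7' -> body[0..7], body so far='864zvd7'
Chunk 2: stream[12..13]='2' size=0x2=2, data at stream[15..17]='3u' -> body[7..9], body so far='864zvd73u'
Chunk 3: stream[19..20]='0' size=0 (terminator). Final body='864zvd73u' (9 bytes)
Body byte 3 at stream offset 6

Answer: 6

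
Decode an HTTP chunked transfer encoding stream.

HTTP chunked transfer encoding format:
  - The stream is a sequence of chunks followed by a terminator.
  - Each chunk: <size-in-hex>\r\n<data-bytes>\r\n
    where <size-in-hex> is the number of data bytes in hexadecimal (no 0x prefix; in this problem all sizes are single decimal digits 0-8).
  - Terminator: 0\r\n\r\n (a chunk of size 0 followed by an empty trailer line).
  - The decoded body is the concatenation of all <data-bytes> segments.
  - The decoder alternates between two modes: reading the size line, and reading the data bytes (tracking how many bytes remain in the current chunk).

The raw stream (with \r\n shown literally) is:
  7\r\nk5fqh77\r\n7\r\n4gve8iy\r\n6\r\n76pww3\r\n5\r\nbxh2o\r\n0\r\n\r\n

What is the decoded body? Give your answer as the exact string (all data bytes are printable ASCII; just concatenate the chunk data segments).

Chunk 1: stream[0..1]='7' size=0x7=7, data at stream[3..10]='k5fqh77' -> body[0..7], body so far='k5fqh77'
Chunk 2: stream[12..13]='7' size=0x7=7, data at stream[15..22]='4gve8iy' -> body[7..14], body so far='k5fqh774gve8iy'
Chunk 3: stream[24..25]='6' size=0x6=6, data at stream[27..33]='76pww3' -> body[14..20], body so far='k5fqh774gve8iy76pww3'
Chunk 4: stream[35..36]='5' size=0x5=5, data at stream[38..43]='bxh2o' -> body[20..25], body so far='k5fqh774gve8iy76pww3bxh2o'
Chunk 5: stream[45..46]='0' size=0 (terminator). Final body='k5fqh774gve8iy76pww3bxh2o' (25 bytes)

Answer: k5fqh774gve8iy76pww3bxh2o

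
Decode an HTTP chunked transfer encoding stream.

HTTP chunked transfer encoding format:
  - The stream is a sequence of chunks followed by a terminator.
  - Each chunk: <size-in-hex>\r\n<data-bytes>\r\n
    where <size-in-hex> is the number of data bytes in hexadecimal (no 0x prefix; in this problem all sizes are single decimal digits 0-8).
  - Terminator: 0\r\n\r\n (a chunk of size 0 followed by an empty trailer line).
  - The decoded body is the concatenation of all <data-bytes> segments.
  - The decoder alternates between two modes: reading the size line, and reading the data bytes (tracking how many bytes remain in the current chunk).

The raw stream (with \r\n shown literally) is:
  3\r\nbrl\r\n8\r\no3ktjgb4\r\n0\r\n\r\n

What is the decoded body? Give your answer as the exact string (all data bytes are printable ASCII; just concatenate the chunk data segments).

Chunk 1: stream[0..1]='3' size=0x3=3, data at stream[3..6]='brl' -> body[0..3], body so far='brl'
Chunk 2: stream[8..9]='8' size=0x8=8, data at stream[11..19]='o3ktjgb4' -> body[3..11], body so far='brlo3ktjgb4'
Chunk 3: stream[21..22]='0' size=0 (terminator). Final body='brlo3ktjgb4' (11 bytes)

Answer: brlo3ktjgb4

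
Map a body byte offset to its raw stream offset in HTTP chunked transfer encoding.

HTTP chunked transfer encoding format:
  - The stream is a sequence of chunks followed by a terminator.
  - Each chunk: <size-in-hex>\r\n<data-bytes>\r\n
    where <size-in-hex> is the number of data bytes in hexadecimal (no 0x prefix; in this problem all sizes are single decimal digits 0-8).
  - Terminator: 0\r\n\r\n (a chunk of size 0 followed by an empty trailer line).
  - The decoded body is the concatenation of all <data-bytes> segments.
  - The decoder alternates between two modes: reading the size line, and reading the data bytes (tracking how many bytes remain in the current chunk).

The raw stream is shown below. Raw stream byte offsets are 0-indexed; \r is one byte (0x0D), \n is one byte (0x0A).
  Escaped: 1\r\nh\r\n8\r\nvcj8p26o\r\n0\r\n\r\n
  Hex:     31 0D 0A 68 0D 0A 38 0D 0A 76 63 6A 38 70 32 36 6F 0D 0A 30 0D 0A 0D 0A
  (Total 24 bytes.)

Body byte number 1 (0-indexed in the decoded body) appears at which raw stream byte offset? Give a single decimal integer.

Answer: 9

Derivation:
Chunk 1: stream[0..1]='1' size=0x1=1, data at stream[3..4]='h' -> body[0..1], body so far='h'
Chunk 2: stream[6..7]='8' size=0x8=8, data at stream[9..17]='vcj8p26o' -> body[1..9], body so far='hvcj8p26o'
Chunk 3: stream[19..20]='0' size=0 (terminator). Final body='hvcj8p26o' (9 bytes)
Body byte 1 at stream offset 9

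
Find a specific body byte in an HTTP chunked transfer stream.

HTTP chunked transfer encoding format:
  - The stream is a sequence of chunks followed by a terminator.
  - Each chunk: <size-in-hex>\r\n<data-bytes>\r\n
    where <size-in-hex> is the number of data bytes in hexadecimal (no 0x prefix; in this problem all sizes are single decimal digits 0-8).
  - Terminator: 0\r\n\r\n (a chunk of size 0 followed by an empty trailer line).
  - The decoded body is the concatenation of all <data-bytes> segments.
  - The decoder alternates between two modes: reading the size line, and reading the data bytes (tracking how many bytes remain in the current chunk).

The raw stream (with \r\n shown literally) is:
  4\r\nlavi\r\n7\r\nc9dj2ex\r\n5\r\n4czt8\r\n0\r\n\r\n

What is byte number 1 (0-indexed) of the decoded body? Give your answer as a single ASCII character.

Chunk 1: stream[0..1]='4' size=0x4=4, data at stream[3..7]='lavi' -> body[0..4], body so far='lavi'
Chunk 2: stream[9..10]='7' size=0x7=7, data at stream[12..19]='c9dj2ex' -> body[4..11], body so far='lavic9dj2ex'
Chunk 3: stream[21..22]='5' size=0x5=5, data at stream[24..29]='4czt8' -> body[11..16], body so far='lavic9dj2ex4czt8'
Chunk 4: stream[31..32]='0' size=0 (terminator). Final body='lavic9dj2ex4czt8' (16 bytes)
Body byte 1 = 'a'

Answer: a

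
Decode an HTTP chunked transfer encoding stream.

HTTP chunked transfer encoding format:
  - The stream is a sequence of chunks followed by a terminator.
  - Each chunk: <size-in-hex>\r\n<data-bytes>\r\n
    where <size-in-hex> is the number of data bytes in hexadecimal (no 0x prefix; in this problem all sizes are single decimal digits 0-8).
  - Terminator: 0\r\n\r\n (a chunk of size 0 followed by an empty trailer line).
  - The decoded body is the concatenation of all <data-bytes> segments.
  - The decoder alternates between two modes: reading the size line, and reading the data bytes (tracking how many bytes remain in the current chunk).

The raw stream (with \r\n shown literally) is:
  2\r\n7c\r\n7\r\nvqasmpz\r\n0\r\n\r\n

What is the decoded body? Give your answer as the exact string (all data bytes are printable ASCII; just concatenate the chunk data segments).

Answer: 7cvqasmpz

Derivation:
Chunk 1: stream[0..1]='2' size=0x2=2, data at stream[3..5]='7c' -> body[0..2], body so far='7c'
Chunk 2: stream[7..8]='7' size=0x7=7, data at stream[10..17]='vqasmpz' -> body[2..9], body so far='7cvqasmpz'
Chunk 3: stream[19..20]='0' size=0 (terminator). Final body='7cvqasmpz' (9 bytes)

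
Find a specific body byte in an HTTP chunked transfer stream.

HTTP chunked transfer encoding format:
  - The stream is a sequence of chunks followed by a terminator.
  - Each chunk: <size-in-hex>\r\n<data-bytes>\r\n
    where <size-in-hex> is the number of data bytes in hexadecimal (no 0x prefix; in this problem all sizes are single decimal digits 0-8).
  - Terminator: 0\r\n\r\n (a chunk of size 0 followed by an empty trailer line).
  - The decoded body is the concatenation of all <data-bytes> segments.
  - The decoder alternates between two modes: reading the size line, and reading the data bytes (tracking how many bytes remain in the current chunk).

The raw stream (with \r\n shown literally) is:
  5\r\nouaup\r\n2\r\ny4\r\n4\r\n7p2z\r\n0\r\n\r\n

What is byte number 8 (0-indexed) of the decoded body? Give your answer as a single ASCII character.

Chunk 1: stream[0..1]='5' size=0x5=5, data at stream[3..8]='ouaup' -> body[0..5], body so far='ouaup'
Chunk 2: stream[10..11]='2' size=0x2=2, data at stream[13..15]='y4' -> body[5..7], body so far='ouaupy4'
Chunk 3: stream[17..18]='4' size=0x4=4, data at stream[20..24]='7p2z' -> body[7..11], body so far='ouaupy47p2z'
Chunk 4: stream[26..27]='0' size=0 (terminator). Final body='ouaupy47p2z' (11 bytes)
Body byte 8 = 'p'

Answer: p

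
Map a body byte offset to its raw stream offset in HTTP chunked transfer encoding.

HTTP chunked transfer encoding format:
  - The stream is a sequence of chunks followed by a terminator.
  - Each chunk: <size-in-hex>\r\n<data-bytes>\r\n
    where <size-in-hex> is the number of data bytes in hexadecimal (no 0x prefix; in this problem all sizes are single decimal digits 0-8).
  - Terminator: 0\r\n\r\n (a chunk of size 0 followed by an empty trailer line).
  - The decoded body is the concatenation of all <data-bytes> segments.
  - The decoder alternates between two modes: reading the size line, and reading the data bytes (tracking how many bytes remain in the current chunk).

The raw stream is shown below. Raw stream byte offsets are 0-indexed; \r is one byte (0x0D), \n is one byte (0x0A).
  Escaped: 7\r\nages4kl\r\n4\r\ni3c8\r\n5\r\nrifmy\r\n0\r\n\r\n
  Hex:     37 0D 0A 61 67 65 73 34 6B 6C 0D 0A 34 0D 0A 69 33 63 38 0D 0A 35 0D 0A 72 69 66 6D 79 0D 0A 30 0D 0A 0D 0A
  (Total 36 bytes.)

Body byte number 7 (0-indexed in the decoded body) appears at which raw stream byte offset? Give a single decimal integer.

Answer: 15

Derivation:
Chunk 1: stream[0..1]='7' size=0x7=7, data at stream[3..10]='ages4kl' -> body[0..7], body so far='ages4kl'
Chunk 2: stream[12..13]='4' size=0x4=4, data at stream[15..19]='i3c8' -> body[7..11], body so far='ages4kli3c8'
Chunk 3: stream[21..22]='5' size=0x5=5, data at stream[24..29]='rifmy' -> body[11..16], body so far='ages4kli3c8rifmy'
Chunk 4: stream[31..32]='0' size=0 (terminator). Final body='ages4kli3c8rifmy' (16 bytes)
Body byte 7 at stream offset 15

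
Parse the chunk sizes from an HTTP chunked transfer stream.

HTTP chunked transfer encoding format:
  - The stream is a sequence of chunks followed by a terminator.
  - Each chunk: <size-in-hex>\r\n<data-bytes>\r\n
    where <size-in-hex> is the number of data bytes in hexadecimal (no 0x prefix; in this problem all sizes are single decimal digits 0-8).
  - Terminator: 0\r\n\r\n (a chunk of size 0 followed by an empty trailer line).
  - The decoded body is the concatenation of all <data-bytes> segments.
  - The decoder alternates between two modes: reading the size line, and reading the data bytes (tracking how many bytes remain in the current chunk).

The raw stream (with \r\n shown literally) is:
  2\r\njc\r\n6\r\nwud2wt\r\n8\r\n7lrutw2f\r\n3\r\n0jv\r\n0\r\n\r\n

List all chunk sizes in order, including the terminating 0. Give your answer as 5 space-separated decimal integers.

Chunk 1: stream[0..1]='2' size=0x2=2, data at stream[3..5]='jc' -> body[0..2], body so far='jc'
Chunk 2: stream[7..8]='6' size=0x6=6, data at stream[10..16]='wud2wt' -> body[2..8], body so far='jcwud2wt'
Chunk 3: stream[18..19]='8' size=0x8=8, data at stream[21..29]='7lrutw2f' -> body[8..16], body so far='jcwud2wt7lrutw2f'
Chunk 4: stream[31..32]='3' size=0x3=3, data at stream[34..37]='0jv' -> body[16..19], body so far='jcwud2wt7lrutw2f0jv'
Chunk 5: stream[39..40]='0' size=0 (terminator). Final body='jcwud2wt7lrutw2f0jv' (19 bytes)

Answer: 2 6 8 3 0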